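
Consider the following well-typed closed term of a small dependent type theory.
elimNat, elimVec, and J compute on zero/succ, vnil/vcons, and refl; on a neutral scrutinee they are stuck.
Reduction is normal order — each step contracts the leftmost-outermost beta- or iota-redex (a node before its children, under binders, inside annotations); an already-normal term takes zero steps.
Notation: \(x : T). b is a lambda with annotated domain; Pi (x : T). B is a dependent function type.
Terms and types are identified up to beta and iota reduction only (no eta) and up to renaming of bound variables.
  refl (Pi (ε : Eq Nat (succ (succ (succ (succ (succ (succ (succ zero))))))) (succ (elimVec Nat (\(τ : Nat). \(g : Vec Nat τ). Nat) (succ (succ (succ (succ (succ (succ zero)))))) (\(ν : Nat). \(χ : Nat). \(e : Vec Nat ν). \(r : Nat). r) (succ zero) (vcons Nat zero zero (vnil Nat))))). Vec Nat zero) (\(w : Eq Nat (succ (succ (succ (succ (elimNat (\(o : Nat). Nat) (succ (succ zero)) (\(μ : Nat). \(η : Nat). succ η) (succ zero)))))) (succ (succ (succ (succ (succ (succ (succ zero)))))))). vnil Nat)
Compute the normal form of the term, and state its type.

reduced normal form:
  refl (Pi (ε : Eq Nat (succ (succ (succ (succ (succ (succ (succ zero))))))) (succ (succ (succ (succ (succ (succ (succ zero)))))))). Vec Nat zero) (\(τ : Eq Nat (succ (succ (succ (succ (succ (succ (succ zero))))))) (succ (succ (succ (succ (succ (succ (succ zero)))))))). vnil Nat)
the term's type:
  Eq (Pi (ε : Eq Nat (succ (succ (succ (succ (succ (succ (succ zero))))))) (succ (succ (succ (succ (succ (succ (succ zero)))))))). Vec Nat zero) (\(τ : Eq Nat (succ (succ (succ (succ (succ (succ (succ zero))))))) (succ (succ (succ (succ (succ (succ (succ zero)))))))). vnil Nat) (\(g : Eq Nat (succ (succ (succ (succ (succ (succ (succ zero))))))) (succ (succ (succ (succ (succ (succ (succ zero)))))))). vnil Nat)
observation: contracting an elimVec iota-redex first, the term normalizes in 10 steps.


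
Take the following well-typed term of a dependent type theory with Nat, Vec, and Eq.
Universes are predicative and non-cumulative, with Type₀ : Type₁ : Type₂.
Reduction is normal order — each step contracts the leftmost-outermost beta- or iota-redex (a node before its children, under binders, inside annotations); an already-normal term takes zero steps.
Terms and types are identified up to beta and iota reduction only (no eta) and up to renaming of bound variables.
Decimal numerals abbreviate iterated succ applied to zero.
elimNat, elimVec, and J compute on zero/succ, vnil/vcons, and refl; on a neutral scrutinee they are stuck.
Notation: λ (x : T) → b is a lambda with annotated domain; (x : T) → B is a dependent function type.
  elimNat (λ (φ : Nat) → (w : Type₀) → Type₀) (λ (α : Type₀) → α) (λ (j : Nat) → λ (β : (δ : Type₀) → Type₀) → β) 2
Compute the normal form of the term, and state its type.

normal form:
  λ (φ : Type₀) → φ
type:
  (φ : Type₀) → Type₀
observation: the term reaches its normal form after 7 normal-order steps.


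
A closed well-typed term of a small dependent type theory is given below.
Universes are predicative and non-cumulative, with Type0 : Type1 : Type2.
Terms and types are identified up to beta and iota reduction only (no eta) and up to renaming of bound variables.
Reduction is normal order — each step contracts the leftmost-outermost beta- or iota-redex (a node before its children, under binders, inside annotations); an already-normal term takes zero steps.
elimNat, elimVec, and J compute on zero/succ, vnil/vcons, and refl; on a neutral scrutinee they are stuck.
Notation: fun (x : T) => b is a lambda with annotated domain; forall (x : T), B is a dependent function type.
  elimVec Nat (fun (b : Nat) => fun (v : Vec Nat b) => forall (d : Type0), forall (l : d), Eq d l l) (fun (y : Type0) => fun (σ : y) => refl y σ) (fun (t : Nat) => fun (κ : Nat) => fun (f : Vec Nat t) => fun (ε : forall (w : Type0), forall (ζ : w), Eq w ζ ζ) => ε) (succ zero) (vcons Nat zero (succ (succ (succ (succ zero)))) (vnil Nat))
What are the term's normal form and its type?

normal form:
  fun (b : Type0) => fun (v : b) => refl b v
inferred type:
  forall (b : Type0), forall (v : b), Eq b v v


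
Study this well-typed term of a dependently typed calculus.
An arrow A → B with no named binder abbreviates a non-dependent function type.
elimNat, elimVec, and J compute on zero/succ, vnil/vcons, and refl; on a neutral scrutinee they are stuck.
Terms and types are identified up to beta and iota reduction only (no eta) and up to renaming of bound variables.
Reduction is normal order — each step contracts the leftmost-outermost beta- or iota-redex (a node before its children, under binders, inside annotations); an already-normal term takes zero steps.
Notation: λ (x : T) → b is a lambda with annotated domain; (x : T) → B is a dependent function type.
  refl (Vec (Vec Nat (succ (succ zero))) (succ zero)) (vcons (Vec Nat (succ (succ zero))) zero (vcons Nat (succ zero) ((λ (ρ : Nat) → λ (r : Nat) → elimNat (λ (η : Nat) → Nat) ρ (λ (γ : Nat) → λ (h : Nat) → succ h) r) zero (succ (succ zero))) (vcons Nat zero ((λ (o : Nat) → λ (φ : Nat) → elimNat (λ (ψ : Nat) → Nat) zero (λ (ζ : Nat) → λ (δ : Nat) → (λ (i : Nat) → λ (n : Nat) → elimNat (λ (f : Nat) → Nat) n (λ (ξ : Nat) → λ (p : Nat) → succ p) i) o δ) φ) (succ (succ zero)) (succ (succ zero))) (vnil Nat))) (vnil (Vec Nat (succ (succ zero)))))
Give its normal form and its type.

resulting normal form:
  refl (Vec (Vec Nat (succ (succ zero))) (succ zero)) (vcons (Vec Nat (succ (succ zero))) zero (vcons Nat (succ zero) (succ (succ zero)) (vcons Nat zero (succ (succ (succ (succ zero)))) (vnil Nat))) (vnil (Vec Nat (succ (succ zero)))))
the term's type:
  Eq (Vec (Vec Nat (succ (succ zero))) (succ zero)) (vcons (Vec Nat (succ (succ zero))) zero (vcons Nat (succ zero) (succ (succ zero)) (vcons Nat zero (succ (succ (succ (succ zero)))) (vnil Nat))) (vnil (Vec Nat (succ (succ zero))))) (vcons (Vec Nat (succ (succ zero))) zero (vcons Nat (succ zero) (succ (succ zero)) (vcons Nat zero (succ (succ (succ (succ zero)))) (vnil Nat))) (vnil (Vec Nat (succ (succ zero)))))


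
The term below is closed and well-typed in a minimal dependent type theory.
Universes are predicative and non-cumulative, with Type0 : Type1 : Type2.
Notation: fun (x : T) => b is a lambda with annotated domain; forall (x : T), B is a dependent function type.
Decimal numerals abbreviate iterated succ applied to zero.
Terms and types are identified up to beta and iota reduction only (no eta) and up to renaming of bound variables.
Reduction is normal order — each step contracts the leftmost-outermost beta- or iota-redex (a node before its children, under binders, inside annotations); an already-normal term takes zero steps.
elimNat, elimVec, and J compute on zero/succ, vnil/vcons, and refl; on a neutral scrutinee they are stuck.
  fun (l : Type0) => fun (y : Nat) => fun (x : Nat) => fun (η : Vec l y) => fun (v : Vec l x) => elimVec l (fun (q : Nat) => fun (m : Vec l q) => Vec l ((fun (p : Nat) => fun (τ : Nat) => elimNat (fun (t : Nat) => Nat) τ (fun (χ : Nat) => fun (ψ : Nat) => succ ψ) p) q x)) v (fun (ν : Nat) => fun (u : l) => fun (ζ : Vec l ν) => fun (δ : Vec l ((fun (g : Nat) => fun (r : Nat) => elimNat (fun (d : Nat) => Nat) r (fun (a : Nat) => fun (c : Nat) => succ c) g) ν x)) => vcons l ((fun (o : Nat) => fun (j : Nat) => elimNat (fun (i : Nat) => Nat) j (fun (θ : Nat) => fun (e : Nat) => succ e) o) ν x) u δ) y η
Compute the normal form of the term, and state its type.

reduced normal form:
  fun (l : Type0) => fun (y : Nat) => fun (x : Nat) => fun (η : Vec l y) => fun (v : Vec l x) => elimVec l (fun (q : Nat) => fun (m : Vec l q) => Vec l (elimNat (fun (p : Nat) => Nat) x (fun (τ : Nat) => fun (t : Nat) => succ t) q)) v (fun (χ : Nat) => fun (ψ : l) => fun (ν : Vec l χ) => fun (u : Vec l (elimNat (fun (ζ : Nat) => Nat) x (fun (δ : Nat) => fun (g : Nat) => succ g) χ)) => vcons l (elimNat (fun (r : Nat) => Nat) x (fun (d : Nat) => fun (a : Nat) => succ a) χ) ψ u) y η
type:
  forall (l : Type0), forall (y : Nat), forall (x : Nat), forall (η : Vec l y), forall (v : Vec l x), Vec l (elimNat (fun (q : Nat) => Nat) x (fun (m : Nat) => fun (p : Nat) => succ p) y)


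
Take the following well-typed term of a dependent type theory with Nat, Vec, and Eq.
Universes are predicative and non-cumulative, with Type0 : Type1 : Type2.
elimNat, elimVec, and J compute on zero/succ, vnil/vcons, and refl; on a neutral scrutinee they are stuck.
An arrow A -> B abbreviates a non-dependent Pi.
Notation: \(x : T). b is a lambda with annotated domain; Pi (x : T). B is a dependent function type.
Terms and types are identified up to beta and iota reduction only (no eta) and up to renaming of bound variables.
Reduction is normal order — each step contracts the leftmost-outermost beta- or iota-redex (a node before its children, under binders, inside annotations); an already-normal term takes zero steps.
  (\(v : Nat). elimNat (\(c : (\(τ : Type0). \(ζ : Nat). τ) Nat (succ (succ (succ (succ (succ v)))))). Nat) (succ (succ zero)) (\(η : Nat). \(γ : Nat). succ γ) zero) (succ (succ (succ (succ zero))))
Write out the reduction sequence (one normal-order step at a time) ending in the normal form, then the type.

normal-order reduction sequence:
  (\(v : Nat). elimNat (\(c : (\(τ : Type0). \(ζ : Nat). τ) Nat (succ (succ (succ (succ (succ v)))))). Nat) (succ (succ zero)) (\(η : Nat). \(γ : Nat). succ γ) zero) (succ (succ (succ (succ zero))))
  ~> elimNat (\(v : (\(c : Type0). \(τ : Nat). c) Nat (succ (succ (succ (succ (succ (succ (succ (succ (succ zero)))))))))). Nat) (succ (succ zero)) (\(ζ : Nat). \(η : Nat). succ η) zero
  ~> succ (succ zero)
type:
  Nat


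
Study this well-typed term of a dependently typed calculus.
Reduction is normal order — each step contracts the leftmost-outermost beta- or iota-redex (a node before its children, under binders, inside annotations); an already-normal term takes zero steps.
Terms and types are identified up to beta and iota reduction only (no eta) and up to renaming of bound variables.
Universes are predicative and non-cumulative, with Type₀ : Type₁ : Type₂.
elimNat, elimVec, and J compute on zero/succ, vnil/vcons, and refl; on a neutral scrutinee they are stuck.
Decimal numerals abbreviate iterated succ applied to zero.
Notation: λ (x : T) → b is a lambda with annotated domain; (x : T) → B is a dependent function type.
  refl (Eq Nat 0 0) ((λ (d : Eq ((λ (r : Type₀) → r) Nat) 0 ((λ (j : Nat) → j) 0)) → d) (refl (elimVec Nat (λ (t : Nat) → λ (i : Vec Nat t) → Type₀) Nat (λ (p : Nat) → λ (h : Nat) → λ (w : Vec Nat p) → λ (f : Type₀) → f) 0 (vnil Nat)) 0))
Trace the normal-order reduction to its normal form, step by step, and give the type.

normal-order reduction sequence:
  refl (Eq Nat 0 0) ((λ (d : Eq ((λ (r : Type₀) → r) Nat) 0 ((λ (j : Nat) → j) 0)) → d) (refl (elimVec Nat (λ (t : Nat) → λ (i : Vec Nat t) → Type₀) Nat (λ (p : Nat) → λ (h : Nat) → λ (w : Vec Nat p) → λ (f : Type₀) → f) 0 (vnil Nat)) 0))
  ~> refl (Eq Nat 0 0) (refl (elimVec Nat (λ (d : Nat) → λ (r : Vec Nat d) → Type₀) Nat (λ (j : Nat) → λ (t : Nat) → λ (i : Vec Nat j) → λ (p : Type₀) → p) 0 (vnil Nat)) 0)
  ~> refl (Eq Nat 0 0) (refl Nat 0)
inferred type:
  Eq (Eq Nat 0 0) (refl Nat 0) (refl Nat 0)


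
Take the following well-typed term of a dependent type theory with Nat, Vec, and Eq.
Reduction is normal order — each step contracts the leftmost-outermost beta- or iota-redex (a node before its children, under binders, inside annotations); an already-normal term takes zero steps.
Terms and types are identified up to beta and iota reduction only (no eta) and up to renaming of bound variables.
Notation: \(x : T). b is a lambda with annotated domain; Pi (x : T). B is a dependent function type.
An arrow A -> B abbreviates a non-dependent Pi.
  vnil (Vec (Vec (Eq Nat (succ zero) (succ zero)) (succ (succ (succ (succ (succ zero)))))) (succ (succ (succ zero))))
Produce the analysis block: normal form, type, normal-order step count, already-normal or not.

normal form:
  vnil (Vec (Vec (Eq Nat (succ zero) (succ zero)) (succ (succ (succ (succ (succ zero)))))) (succ (succ (succ zero))))
inferred type:
  Vec (Vec (Vec (Eq Nat (succ zero) (succ zero)) (succ (succ (succ (succ (succ zero)))))) (succ (succ (succ zero)))) zero
normal-order step count: 0
already normal: yes


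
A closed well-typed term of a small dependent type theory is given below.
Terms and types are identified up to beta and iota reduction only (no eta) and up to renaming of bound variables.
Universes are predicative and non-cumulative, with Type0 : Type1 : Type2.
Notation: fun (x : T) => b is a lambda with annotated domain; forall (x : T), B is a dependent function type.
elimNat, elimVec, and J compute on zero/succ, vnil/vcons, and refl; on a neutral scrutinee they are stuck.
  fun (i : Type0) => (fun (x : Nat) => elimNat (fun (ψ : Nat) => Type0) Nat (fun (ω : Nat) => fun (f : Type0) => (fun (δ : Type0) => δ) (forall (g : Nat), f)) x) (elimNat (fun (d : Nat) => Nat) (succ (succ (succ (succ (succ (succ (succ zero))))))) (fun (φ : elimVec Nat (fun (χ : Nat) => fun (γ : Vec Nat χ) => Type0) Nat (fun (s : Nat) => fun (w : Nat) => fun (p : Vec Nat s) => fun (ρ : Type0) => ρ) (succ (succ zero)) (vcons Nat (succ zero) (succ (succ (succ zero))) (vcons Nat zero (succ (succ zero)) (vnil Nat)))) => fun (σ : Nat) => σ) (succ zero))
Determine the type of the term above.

inferred type:
  forall (i : Type0), Type0


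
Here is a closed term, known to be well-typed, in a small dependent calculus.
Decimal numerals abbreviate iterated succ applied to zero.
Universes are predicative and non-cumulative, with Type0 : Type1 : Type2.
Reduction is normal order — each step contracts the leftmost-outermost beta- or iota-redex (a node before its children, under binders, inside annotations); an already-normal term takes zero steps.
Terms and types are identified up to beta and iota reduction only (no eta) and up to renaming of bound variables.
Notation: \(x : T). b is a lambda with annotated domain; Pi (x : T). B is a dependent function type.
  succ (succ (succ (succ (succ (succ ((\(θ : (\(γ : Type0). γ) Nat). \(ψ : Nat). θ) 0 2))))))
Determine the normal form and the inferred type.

normal form:
  6
type:
  Nat
observation: normalization takes exactly 2 steps under the normal-order strategy.


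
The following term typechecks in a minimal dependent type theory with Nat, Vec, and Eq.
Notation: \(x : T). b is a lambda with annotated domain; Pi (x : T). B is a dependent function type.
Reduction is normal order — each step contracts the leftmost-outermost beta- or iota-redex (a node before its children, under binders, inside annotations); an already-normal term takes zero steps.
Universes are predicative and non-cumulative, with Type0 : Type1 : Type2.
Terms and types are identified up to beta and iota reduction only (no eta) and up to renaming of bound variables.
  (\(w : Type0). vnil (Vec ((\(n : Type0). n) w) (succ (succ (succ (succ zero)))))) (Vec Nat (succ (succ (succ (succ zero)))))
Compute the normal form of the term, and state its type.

resulting normal form:
  vnil (Vec (Vec Nat (succ (succ (succ (succ zero))))) (succ (succ (succ (succ zero)))))
type:
  Vec (Vec (Vec Nat (succ (succ (succ (succ zero))))) (succ (succ (succ (succ zero))))) zero
observation: 2 normal-order steps separate the term from its normal form.


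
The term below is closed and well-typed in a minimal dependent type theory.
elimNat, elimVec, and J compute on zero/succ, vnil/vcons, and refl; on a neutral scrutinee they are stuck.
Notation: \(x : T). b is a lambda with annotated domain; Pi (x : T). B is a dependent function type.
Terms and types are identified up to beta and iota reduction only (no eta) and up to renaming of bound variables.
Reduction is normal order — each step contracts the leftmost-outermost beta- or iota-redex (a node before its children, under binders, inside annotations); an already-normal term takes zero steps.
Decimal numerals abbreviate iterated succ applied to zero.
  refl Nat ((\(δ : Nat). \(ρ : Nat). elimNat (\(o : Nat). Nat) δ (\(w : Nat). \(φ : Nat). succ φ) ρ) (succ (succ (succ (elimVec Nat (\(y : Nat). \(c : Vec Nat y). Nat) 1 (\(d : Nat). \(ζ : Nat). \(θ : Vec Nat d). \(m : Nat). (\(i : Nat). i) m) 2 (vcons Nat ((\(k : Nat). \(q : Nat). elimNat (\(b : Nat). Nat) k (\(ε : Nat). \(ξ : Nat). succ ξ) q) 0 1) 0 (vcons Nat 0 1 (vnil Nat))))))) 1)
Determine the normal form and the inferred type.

resulting normal form:
  refl Nat 5
type:
  Eq Nat 5 5


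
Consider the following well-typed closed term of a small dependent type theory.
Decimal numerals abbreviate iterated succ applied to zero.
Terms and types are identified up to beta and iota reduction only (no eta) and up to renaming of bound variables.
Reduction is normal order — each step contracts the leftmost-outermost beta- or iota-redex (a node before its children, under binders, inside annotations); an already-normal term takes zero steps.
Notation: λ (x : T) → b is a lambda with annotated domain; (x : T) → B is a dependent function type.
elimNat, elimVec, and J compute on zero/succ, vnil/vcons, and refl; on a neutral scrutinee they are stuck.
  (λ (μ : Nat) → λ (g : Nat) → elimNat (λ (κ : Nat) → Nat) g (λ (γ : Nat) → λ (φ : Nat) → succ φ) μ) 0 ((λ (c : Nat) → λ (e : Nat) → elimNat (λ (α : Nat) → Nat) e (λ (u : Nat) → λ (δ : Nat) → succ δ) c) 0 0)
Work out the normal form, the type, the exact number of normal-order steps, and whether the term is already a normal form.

reduced normal form:
  0
inferred type:
  Nat
reduction steps (normal order): 6
already normal: no
first redex: a beta-redex


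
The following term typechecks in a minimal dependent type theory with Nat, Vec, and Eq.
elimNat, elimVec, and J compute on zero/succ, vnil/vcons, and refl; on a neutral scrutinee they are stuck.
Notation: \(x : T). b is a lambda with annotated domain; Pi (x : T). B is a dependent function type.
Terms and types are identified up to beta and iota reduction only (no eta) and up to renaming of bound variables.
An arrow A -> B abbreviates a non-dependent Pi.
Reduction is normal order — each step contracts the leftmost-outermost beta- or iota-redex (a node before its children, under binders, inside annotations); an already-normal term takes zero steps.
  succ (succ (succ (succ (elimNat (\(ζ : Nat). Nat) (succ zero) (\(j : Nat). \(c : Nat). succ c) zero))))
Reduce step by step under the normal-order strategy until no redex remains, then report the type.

reduction (normal order):
  succ (succ (succ (succ (elimNat (\(ζ : Nat). Nat) (succ zero) (\(j : Nat). \(c : Nat). succ c) zero))))
  ~> succ (succ (succ (succ (succ zero))))
the term's type:
  Nat


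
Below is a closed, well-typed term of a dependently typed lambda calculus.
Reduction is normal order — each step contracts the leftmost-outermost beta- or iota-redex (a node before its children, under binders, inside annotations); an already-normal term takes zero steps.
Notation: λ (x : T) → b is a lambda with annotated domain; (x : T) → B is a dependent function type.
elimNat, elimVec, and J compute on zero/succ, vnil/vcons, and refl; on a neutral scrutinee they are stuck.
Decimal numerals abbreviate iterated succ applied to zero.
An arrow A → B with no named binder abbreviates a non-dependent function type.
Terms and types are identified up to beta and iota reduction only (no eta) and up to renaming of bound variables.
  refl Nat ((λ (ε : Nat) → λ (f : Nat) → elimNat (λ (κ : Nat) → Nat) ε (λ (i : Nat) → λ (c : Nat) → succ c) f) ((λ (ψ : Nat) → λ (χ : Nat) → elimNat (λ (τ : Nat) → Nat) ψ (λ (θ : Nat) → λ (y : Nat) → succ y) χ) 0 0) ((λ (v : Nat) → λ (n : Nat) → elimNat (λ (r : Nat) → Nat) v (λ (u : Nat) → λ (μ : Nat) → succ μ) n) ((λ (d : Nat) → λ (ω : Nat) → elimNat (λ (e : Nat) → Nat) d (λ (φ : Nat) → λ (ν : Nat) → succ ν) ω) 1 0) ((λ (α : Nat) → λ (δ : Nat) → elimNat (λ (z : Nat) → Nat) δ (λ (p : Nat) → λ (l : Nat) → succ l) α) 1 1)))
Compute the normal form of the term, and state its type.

normal form:
  refl Nat 3
the term's type:
  Eq Nat 3 3


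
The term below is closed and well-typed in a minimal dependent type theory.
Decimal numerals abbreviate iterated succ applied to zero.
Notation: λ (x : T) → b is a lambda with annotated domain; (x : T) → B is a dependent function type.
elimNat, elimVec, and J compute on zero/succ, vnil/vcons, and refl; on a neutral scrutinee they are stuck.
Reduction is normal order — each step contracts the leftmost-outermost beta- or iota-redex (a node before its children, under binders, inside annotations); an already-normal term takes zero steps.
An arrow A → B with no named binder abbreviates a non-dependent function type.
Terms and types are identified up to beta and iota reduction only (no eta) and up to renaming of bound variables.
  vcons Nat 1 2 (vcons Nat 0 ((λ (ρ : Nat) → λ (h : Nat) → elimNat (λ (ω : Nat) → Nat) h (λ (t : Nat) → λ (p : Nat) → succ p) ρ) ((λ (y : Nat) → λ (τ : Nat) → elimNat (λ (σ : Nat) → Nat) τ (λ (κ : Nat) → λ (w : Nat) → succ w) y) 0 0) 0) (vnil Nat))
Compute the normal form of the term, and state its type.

resulting normal form:
  vcons Nat 1 2 (vcons Nat 0 0 (vnil Nat))
type:
  Vec Nat 2
observation: normalization takes exactly 6 steps under the normal-order strategy.


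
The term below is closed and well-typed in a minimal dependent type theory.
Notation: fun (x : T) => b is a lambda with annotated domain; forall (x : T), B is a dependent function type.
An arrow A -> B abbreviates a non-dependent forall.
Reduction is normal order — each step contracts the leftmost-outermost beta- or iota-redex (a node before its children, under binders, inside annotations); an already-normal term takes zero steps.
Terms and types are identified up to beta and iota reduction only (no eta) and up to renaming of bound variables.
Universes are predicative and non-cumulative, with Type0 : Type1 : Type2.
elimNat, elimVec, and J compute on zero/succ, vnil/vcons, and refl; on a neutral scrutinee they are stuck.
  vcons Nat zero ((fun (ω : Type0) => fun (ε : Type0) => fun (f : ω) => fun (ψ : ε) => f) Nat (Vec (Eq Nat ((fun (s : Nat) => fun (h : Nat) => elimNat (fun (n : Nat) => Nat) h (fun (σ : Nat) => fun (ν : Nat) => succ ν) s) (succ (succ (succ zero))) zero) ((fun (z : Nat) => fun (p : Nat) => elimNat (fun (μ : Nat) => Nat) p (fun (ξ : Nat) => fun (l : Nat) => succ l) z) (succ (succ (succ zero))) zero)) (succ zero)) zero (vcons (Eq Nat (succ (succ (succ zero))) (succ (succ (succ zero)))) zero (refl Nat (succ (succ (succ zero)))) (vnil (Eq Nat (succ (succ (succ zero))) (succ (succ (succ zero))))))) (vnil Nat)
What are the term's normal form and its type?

reduced normal form:
  vcons Nat zero zero (vnil Nat)
inferred type:
  Vec Nat (succ zero)


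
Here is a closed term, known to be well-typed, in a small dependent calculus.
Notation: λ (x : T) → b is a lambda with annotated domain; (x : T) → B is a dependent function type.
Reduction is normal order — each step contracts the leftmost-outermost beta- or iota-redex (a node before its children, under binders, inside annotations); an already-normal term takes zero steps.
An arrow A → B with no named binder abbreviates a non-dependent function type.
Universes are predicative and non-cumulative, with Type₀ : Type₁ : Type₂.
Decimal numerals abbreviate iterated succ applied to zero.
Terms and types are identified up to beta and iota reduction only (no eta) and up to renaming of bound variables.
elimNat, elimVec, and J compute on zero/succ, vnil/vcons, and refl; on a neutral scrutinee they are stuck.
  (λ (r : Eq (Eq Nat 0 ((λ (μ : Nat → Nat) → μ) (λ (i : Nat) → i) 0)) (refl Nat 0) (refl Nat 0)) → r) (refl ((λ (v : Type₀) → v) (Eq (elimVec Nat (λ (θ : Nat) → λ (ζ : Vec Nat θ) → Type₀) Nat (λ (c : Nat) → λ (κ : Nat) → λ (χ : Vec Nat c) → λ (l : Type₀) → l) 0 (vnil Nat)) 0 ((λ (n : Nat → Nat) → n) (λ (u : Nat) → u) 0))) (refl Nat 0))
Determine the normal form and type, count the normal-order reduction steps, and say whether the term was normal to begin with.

normal form:
  refl (Eq Nat 0 0) (refl Nat 0)
the term's type:
  Eq (Eq Nat 0 0) (refl Nat 0) (refl Nat 0)
steps to reach normal form (normal order): 5
term was already normal: no
first redex: a beta-redex


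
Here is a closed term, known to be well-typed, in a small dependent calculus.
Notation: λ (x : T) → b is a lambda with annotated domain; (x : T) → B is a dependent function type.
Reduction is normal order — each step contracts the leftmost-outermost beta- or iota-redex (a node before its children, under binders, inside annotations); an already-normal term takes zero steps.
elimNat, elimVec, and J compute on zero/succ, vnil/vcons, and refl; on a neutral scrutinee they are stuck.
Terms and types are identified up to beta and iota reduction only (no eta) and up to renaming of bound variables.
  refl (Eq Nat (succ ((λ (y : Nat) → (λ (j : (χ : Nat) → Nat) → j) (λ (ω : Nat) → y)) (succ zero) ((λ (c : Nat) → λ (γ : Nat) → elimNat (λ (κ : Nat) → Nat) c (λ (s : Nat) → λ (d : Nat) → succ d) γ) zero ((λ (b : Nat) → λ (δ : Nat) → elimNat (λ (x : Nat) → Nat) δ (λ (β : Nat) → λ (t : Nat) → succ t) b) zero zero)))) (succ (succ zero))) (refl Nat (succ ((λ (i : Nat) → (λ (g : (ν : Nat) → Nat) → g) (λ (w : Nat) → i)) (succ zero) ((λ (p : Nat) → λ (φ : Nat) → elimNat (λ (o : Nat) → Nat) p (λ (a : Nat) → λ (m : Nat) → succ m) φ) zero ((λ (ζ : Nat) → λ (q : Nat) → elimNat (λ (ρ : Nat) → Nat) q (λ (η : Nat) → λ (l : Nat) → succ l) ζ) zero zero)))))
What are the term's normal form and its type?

normal form:
  refl (Eq Nat (succ (succ zero)) (succ (succ zero))) (refl Nat (succ (succ zero)))
type:
  Eq (Eq Nat (succ (succ zero)) (succ (succ zero))) (refl Nat (succ (succ zero))) (refl Nat (succ (succ zero)))
observation: normalization takes exactly 6 steps under the normal-order strategy.


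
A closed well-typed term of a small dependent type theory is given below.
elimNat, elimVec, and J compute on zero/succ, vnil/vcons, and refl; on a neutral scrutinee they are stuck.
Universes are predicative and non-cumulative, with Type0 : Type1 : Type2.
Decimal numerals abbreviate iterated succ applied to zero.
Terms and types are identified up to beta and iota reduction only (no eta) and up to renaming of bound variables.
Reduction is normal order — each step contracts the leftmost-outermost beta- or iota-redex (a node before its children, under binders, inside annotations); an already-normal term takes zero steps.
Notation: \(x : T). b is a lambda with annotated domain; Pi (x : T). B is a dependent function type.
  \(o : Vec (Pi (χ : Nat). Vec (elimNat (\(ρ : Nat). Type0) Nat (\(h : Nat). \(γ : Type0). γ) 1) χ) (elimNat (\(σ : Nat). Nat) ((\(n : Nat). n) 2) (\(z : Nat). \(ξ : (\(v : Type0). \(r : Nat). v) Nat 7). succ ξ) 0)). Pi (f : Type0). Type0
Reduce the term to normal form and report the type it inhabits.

resulting normal form:
  \(o : Vec (Pi (χ : Nat). Vec Nat χ) 2). Pi (ρ : Type0). Type0
type:
  Pi (o : Vec (Pi (χ : Nat). Vec Nat χ) 2). Type1
observation: normalization takes exactly 6 steps under the normal-order strategy.


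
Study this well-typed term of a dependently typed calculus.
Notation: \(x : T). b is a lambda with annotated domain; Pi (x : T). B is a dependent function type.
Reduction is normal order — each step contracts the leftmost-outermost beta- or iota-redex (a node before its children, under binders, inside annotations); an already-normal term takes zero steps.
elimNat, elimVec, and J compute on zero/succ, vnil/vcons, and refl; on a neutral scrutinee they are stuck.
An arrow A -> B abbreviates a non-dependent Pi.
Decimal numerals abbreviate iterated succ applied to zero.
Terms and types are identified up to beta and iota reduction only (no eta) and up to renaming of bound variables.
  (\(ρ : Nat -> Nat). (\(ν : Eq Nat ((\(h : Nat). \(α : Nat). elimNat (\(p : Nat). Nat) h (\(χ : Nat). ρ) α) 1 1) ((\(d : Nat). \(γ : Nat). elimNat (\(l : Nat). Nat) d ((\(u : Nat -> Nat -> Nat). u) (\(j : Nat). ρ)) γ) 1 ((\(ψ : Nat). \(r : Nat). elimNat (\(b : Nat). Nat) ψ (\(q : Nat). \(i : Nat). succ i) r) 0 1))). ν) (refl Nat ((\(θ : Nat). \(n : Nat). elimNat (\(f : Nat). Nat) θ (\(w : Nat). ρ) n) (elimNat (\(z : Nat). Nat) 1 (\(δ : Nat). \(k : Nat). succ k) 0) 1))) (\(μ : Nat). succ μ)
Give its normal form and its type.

normal form:
  refl Nat 2
type:
  Eq Nat 2 2


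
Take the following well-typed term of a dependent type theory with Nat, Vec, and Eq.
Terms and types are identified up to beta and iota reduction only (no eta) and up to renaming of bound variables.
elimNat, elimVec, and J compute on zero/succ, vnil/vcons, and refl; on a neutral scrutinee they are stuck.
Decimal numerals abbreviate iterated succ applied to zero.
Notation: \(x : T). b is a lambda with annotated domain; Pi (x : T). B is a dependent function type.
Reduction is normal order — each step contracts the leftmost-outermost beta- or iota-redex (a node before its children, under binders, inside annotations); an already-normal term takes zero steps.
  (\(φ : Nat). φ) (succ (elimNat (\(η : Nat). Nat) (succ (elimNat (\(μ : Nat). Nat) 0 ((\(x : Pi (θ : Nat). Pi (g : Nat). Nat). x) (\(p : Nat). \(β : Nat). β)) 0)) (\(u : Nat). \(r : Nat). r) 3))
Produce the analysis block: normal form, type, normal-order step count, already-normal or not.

reduced normal form:
  2
inferred type:
  Nat
normal-order step count: 12
already normal: no
first redex: a beta-redex


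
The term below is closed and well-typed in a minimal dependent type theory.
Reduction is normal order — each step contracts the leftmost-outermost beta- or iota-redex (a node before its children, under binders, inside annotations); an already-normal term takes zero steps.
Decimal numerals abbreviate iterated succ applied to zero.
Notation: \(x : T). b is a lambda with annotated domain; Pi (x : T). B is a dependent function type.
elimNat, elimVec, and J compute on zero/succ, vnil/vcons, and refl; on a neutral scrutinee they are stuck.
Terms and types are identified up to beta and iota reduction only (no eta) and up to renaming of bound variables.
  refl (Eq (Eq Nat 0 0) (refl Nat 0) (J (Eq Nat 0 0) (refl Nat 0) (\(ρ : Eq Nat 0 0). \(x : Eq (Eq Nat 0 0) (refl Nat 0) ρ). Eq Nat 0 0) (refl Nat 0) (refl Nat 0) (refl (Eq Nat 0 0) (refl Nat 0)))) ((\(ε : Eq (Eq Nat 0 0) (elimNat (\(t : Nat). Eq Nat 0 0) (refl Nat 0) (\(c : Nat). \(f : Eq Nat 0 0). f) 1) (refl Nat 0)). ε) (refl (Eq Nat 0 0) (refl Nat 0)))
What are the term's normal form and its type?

reduced normal form:
  refl (Eq (Eq Nat 0 0) (refl Nat 0) (refl Nat 0)) (refl (Eq Nat 0 0) (refl Nat 0))
the term's type:
  Eq (Eq (Eq Nat 0 0) (refl Nat 0) (refl Nat 0)) (refl (Eq Nat 0 0) (refl Nat 0)) (refl (Eq Nat 0 0) (refl Nat 0))


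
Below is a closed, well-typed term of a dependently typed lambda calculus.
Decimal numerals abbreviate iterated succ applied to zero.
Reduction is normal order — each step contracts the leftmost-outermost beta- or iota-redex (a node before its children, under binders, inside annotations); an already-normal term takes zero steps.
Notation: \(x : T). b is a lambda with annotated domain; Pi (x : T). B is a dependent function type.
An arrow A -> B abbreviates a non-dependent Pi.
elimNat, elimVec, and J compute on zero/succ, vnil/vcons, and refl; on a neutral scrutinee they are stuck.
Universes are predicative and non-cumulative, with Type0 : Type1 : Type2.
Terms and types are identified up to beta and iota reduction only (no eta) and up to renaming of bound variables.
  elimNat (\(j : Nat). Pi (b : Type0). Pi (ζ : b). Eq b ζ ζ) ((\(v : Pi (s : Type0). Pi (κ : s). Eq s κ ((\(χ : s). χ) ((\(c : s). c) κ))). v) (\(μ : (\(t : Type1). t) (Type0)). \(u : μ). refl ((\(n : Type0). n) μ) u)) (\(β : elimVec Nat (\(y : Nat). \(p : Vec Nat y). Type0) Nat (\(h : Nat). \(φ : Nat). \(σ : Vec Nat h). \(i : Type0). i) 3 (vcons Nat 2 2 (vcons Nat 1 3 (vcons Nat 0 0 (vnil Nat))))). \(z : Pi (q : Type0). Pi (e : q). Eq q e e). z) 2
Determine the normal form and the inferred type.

resulting normal form:
  \(j : Type0). \(b : j). refl j b
inferred type:
  Pi (j : Type0). Pi (b : j). Eq j b b


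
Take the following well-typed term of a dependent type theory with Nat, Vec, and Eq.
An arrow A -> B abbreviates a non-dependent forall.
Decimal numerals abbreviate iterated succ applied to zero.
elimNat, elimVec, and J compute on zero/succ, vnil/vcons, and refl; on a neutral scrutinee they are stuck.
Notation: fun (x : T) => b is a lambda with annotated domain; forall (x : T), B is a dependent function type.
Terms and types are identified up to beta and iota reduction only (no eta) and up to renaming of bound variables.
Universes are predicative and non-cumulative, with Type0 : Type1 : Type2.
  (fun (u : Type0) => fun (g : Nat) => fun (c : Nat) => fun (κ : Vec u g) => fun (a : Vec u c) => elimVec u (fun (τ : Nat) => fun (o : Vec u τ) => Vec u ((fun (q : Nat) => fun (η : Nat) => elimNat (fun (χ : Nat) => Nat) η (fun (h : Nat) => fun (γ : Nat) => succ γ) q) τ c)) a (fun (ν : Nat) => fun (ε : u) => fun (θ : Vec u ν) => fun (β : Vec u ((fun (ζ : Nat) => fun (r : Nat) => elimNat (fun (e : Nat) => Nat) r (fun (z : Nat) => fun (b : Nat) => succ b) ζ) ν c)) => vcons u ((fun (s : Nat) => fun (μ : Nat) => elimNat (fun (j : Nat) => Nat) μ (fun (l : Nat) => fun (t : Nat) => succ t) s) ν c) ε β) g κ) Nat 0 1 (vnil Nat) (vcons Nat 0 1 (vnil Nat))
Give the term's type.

inferred type:
  Vec Nat 1


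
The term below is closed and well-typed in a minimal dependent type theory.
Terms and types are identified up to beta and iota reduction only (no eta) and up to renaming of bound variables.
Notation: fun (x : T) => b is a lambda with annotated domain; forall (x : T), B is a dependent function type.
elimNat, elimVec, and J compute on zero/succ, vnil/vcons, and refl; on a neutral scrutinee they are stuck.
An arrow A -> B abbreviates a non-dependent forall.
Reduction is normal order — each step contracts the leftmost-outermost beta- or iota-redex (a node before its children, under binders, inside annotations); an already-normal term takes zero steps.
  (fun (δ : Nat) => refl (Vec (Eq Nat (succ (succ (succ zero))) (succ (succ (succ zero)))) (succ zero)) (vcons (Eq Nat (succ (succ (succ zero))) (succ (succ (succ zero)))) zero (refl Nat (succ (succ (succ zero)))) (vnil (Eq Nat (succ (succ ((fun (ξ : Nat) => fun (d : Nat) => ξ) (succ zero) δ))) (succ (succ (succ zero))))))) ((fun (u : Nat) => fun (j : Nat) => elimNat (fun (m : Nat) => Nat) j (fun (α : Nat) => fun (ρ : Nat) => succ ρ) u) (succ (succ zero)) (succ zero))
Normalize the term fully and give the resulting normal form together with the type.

normal form:
  refl (Vec (Eq Nat (succ (succ (succ zero))) (succ (succ (succ zero)))) (succ zero)) (vcons (Eq Nat (succ (succ (succ zero))) (succ (succ (succ zero)))) zero (refl Nat (succ (succ (succ zero)))) (vnil (Eq Nat (succ (succ (succ zero))) (succ (succ (succ zero))))))
inferred type:
  Eq (Vec (Eq Nat (succ (succ (succ zero))) (succ (succ (succ zero)))) (succ zero)) (vcons (Eq Nat (succ (succ (succ zero))) (succ (succ (succ zero)))) zero (refl Nat (succ (succ (succ zero)))) (vnil (Eq Nat (succ (succ (succ zero))) (succ (succ (succ zero)))))) (vcons (Eq Nat (succ (succ (succ zero))) (succ (succ (succ zero)))) zero (refl Nat (succ (succ (succ zero)))) (vnil (Eq Nat (succ (succ (succ zero))) (succ (succ (succ zero))))))


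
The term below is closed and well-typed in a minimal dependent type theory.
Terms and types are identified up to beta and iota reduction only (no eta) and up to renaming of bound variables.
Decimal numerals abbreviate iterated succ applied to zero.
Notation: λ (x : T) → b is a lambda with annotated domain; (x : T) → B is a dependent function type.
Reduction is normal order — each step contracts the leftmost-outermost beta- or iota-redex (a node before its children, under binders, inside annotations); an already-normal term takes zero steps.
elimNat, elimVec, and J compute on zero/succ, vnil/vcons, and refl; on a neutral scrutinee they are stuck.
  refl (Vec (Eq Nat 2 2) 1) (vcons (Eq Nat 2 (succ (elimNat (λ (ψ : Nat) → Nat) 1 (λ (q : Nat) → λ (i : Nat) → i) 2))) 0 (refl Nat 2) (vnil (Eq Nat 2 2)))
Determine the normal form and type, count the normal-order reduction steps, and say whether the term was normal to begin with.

normal form:
  refl (Vec (Eq Nat 2 2) 1) (vcons (Eq Nat 2 2) 0 (refl Nat 2) (vnil (Eq Nat 2 2)))
inferred type:
  Eq (Vec (Eq Nat 2 2) 1) (vcons (Eq Nat 2 2) 0 (refl Nat 2) (vnil (Eq Nat 2 2))) (vcons (Eq Nat 2 2) 0 (refl Nat 2) (vnil (Eq Nat 2 2)))
steps to reach normal form (normal order): 7
already normal: no
first contracted redex: an elimNat iota-redex


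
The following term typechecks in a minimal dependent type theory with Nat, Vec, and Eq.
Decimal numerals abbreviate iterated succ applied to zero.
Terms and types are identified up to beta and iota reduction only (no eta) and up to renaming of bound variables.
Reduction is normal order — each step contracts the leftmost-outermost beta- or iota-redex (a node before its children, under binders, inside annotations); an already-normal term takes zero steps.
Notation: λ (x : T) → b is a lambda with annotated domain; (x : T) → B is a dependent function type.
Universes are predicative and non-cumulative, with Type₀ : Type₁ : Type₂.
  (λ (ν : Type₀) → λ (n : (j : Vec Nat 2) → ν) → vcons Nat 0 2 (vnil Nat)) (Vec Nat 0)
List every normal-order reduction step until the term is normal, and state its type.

normal-order reduction:
  (λ (ν : Type₀) → λ (n : (j : Vec Nat 2) → ν) → vcons Nat 0 2 (vnil Nat)) (Vec Nat 0)
  ~> λ (ν : (n : Vec Nat 2) → Vec Nat 0) → vcons Nat 0 2 (vnil Nat)
the term's type:
  (ν : (n : Vec Nat 2) → Vec Nat 0) → Vec Nat 1


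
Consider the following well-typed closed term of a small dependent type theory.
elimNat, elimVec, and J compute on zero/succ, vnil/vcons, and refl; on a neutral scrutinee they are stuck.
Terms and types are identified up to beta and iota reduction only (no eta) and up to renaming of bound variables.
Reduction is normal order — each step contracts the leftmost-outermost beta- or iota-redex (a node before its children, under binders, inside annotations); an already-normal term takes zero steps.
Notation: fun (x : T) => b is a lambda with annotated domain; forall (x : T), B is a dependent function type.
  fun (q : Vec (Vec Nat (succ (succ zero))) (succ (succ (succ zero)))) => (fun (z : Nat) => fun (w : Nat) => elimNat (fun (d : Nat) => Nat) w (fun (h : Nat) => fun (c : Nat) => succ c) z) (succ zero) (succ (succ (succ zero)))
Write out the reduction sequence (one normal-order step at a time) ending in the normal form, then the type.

normal-order reduction:
  fun (q : Vec (Vec Nat (succ (succ zero))) (succ (succ (succ zero)))) => (fun (z : Nat) => fun (w : Nat) => elimNat (fun (d : Nat) => Nat) w (fun (h : Nat) => fun (c : Nat) => succ c) z) (succ zero) (succ (succ (succ zero)))
  ~> fun (q : Vec (Vec Nat (succ (succ zero))) (succ (succ (succ zero)))) => (fun (z : Nat) => elimNat (fun (w : Nat) => Nat) z (fun (d : Nat) => fun (h : Nat) => succ h) (succ zero)) (succ (succ (succ zero)))
  ~> fun (q : Vec (Vec Nat (succ (succ zero))) (succ (succ (succ zero)))) => elimNat (fun (z : Nat) => Nat) (succ (succ (succ zero))) (fun (w : Nat) => fun (d : Nat) => succ d) (succ zero)
  ~> fun (q : Vec (Vec Nat (succ (succ zero))) (succ (succ (succ zero)))) => (fun (z : Nat) => fun (w : Nat) => succ w) zero (elimNat (fun (d : Nat) => Nat) (succ (succ (succ zero))) (fun (h : Nat) => fun (c : Nat) => succ c) zero)
  ~> fun (q : Vec (Vec Nat (succ (succ zero))) (succ (succ (succ zero)))) => (fun (z : Nat) => succ z) (elimNat (fun (w : Nat) => Nat) (succ (succ (succ zero))) (fun (d : Nat) => fun (h : Nat) => succ h) zero)
  ~> fun (q : Vec (Vec Nat (succ (succ zero))) (succ (succ (succ zero)))) => succ (elimNat (fun (z : Nat) => Nat) (succ (succ (succ zero))) (fun (w : Nat) => fun (d : Nat) => succ d) zero)
  ~> fun (q : Vec (Vec Nat (succ (succ zero))) (succ (succ (succ zero)))) => succ (succ (succ (succ zero)))
the term's type:
  forall (q : Vec (Vec Nat (succ (succ zero))) (succ (succ (succ zero)))), Nat
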